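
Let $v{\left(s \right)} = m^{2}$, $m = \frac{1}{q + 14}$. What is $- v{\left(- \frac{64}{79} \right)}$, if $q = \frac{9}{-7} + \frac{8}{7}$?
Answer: $- \frac{49}{9409} \approx -0.0052078$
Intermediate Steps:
$q = - \frac{1}{7}$ ($q = 9 \left(- \frac{1}{7}\right) + 8 \cdot \frac{1}{7} = - \frac{9}{7} + \frac{8}{7} = - \frac{1}{7} \approx -0.14286$)
$m = \frac{7}{97}$ ($m = \frac{1}{- \frac{1}{7} + 14} = \frac{1}{\frac{97}{7}} = \frac{7}{97} \approx 0.072165$)
$v{\left(s \right)} = \frac{49}{9409}$ ($v{\left(s \right)} = \left(\frac{7}{97}\right)^{2} = \frac{49}{9409}$)
$- v{\left(- \frac{64}{79} \right)} = \left(-1\right) \frac{49}{9409} = - \frac{49}{9409}$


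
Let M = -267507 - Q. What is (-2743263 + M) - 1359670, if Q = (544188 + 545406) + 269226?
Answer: -5729260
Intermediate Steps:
Q = 1358820 (Q = 1089594 + 269226 = 1358820)
M = -1626327 (M = -267507 - 1*1358820 = -267507 - 1358820 = -1626327)
(-2743263 + M) - 1359670 = (-2743263 - 1626327) - 1359670 = -4369590 - 1359670 = -5729260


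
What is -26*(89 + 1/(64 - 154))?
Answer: -104117/45 ≈ -2313.7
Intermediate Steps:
-26*(89 + 1/(64 - 154)) = -26*(89 + 1/(-90)) = -26*(89 - 1/90) = -26*8009/90 = -104117/45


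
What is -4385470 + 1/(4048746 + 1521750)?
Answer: -24429243093119/5570496 ≈ -4.3855e+6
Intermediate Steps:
-4385470 + 1/(4048746 + 1521750) = -4385470 + 1/5570496 = -24429243093119/5570496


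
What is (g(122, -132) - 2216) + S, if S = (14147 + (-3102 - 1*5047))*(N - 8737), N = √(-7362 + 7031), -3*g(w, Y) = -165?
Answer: -52406687 + 5998*I*√331 ≈ -5.2407e+7 + 1.0912e+5*I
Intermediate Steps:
g(w, Y) = 55 (g(w, Y) = -⅓*(-165) = 55)
N = I*√331 (N = √(-331) = I*√331 ≈ 18.193*I)
S = -52404526 + 5998*I*√331 (S = (14147 + (-3102 - 1*5047))*(I*√331 - 8737) = (14147 + (-3102 - 5047))*(-8737 + I*√331) = (14147 - 8149)*(-8737 + I*√331) = 5998*(-8737 + I*√331) = -52404526 + 5998*I*√331 ≈ -5.2405e+7 + 1.0912e+5*I)
(g(122, -132) - 2216) + S = (55 - 2216) + (-52404526 + 5998*I*√331) = -2161 + (-52404526 + 5998*I*√331) = -52406687 + 5998*I*√331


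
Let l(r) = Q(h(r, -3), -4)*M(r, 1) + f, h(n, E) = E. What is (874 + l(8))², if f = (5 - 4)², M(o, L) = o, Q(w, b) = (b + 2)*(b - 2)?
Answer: 942841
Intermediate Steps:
Q(w, b) = (-2 + b)*(2 + b) (Q(w, b) = (2 + b)*(-2 + b) = (-2 + b)*(2 + b))
f = 1 (f = 1² = 1)
l(r) = 1 + 12*r (l(r) = (-4 + (-4)²)*r + 1 = (-4 + 16)*r + 1 = 12*r + 1 = 1 + 12*r)
(874 + l(8))² = (874 + (1 + 12*8))² = (874 + (1 + 96))² = (874 + 97)² = 971² = 942841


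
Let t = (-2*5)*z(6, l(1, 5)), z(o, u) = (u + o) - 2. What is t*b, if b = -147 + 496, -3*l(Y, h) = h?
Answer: -24430/3 ≈ -8143.3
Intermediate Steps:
l(Y, h) = -h/3
z(o, u) = -2 + o + u (z(o, u) = (o + u) - 2 = -2 + o + u)
b = 349
t = -70/3 (t = (-2*5)*(-2 + 6 - ⅓*5) = -10*(-2 + 6 - 5/3) = -10*7/3 = -70/3 ≈ -23.333)
t*b = -70/3*349 = -24430/3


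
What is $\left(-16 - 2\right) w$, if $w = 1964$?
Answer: $-35352$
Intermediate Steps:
$\left(-16 - 2\right) w = \left(-16 - 2\right) 1964 = \left(-18\right) 1964 = -35352$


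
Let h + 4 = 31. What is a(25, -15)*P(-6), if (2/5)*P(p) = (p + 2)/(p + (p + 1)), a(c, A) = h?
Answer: 270/11 ≈ 24.545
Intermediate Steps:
h = 27 (h = -4 + 31 = 27)
a(c, A) = 27
P(p) = 5*(2 + p)/(2*(1 + 2*p)) (P(p) = 5*((p + 2)/(p + (p + 1)))/2 = 5*((2 + p)/(p + (1 + p)))/2 = 5*((2 + p)/(1 + 2*p))/2 = 5*(2 + p)/(2*(1 + 2*p)))
a(25, -15)*P(-6) = 27*(5*(2 - 6)/(2*(1 + 2*(-6)))) = 27*((5/2)*(-4)/(1 - 12)) = 27*((5/2)*(-4)/(-11)) = 27*((5/2)*(-1/11)*(-4)) = 27*(10/11) = 270/11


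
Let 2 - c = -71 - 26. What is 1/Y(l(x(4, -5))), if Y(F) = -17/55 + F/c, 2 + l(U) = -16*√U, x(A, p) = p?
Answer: -26895/19523 + 13200*I*√5/19523 ≈ -1.3776 + 1.5119*I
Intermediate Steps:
c = 99 (c = 2 - (-71 - 26) = 2 - 1*(-97) = 2 + 97 = 99)
l(U) = -2 - 16*√U
Y(F) = -17/55 + F/99
1/Y(l(x(4, -5))) = 1/(-17/55 + (-2 - 16*I*√5)/99) = 1/(-17/55 + (-2/99 - 16*I*√5/99)) = 1/(-163/495 - 16*I*√5/99)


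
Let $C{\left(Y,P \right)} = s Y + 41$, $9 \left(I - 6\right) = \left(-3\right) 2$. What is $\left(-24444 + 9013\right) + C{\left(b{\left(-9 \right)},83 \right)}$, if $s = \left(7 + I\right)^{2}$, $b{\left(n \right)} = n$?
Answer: $-16759$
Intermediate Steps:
$I = \frac{16}{3}$ ($I = 6 + \frac{\left(-3\right) 2}{9} = 6 + \frac{1}{9} \left(-6\right) = 6 - \frac{2}{3} = \frac{16}{3} \approx 5.3333$)
$s = \frac{1369}{9}$ ($s = \left(7 + \frac{16}{3}\right)^{2} = \left(\frac{37}{3}\right)^{2} = \frac{1369}{9} \approx 152.11$)
$C{\left(Y,P \right)} = 41 + \frac{1369 Y}{9}$ ($C{\left(Y,P \right)} = \frac{1369 Y}{9} + 41 = 41 + \frac{1369 Y}{9}$)
$\left(-24444 + 9013\right) + C{\left(b{\left(-9 \right)},83 \right)} = \left(-24444 + 9013\right) + \left(41 + \frac{1369}{9} \left(-9\right)\right) = -15431 + \left(41 - 1369\right) = -15431 - 1328 = -16759$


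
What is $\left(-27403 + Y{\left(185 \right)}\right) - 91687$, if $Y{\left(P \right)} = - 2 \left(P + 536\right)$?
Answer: $-120532$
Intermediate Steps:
$Y{\left(P \right)} = -1072 - 2 P$ ($Y{\left(P \right)} = - 2 \left(536 + P\right) = -1072 - 2 P$)
$\left(-27403 + Y{\left(185 \right)}\right) - 91687 = \left(-27403 - 1442\right) - 91687 = -28845 - 91687 = -120532$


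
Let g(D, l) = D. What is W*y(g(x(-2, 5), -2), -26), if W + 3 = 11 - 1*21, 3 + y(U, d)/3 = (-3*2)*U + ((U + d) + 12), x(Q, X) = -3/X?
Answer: 546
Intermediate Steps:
y(U, d) = 27 - 15*U + 3*d (y(U, d) = -9 + 3*((-3*2)*U + ((U + d) + 12)) = -9 + 3*(-6*U + (12 + U + d)) = -9 + 3*(12 + d - 5*U) = -9 + (36 - 15*U + 3*d) = 27 - 15*U + 3*d)
W = -13 (W = -3 + (11 - 1*21) = -3 + (11 - 21) = -3 - 10 = -13)
W*y(g(x(-2, 5), -2), -26) = -13*(27 - (-45)/5 + 3*(-26)) = -13*(27 - (-45)/5 - 78) = -13*(27 - 15*(-⅗) - 78) = -13*(27 + 9 - 78) = -13*(-42) = 546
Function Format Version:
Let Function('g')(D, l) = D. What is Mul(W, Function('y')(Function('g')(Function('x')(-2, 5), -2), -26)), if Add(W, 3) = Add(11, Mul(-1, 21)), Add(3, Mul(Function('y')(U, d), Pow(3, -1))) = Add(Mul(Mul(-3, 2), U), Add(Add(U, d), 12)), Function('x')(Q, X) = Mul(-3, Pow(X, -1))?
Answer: 546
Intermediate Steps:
Function('y')(U, d) = Add(27, Mul(-15, U), Mul(3, d)) (Function('y')(U, d) = Add(-9, Mul(3, Add(Mul(Mul(-3, 2), U), Add(Add(U, d), 12)))) = Add(-9, Mul(3, Add(Mul(-6, U), Add(12, U, d)))) = Add(-9, Mul(3, Add(12, d, Mul(-5, U)))) = Add(-9, Add(36, Mul(-15, U), Mul(3, d))) = Add(27, Mul(-15, U), Mul(3, d)))
W = -13 (W = Add(-3, Add(11, Mul(-1, 21))) = Add(-3, Add(11, -21)) = Add(-3, -10) = -13)
Mul(W, Function('y')(Function('g')(Function('x')(-2, 5), -2), -26)) = Mul(-13, Add(27, Mul(-15, Mul(-3, Pow(5, -1))), Mul(3, -26))) = Mul(-13, Add(27, Mul(-15, Mul(-3, Rational(1, 5))), -78)) = Mul(-13, Add(27, Mul(-15, Rational(-3, 5)), -78)) = Mul(-13, Add(27, 9, -78)) = Mul(-13, -42) = 546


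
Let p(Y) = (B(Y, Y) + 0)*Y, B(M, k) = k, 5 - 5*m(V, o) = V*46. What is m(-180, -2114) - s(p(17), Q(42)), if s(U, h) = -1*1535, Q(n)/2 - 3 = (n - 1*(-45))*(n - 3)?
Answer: 3192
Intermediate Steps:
m(V, o) = 1 - 46*V/5 (m(V, o) = 1 - V*46/5 = 1 - 46*V/5)
Q(n) = 6 + 2*(-3 + n)*(45 + n) (Q(n) = 6 + 2*((n - 1*(-45))*(n - 3)) = 6 + 2*((n + 45)*(-3 + n)) = 6 + 2*((45 + n)*(-3 + n)) = 6 + 2*((-3 + n)*(45 + n)) = 6 + 2*(-3 + n)*(45 + n))
p(Y) = Y**2 (p(Y) = (Y + 0)*Y = Y*Y = Y**2)
s(U, h) = -1535
m(-180, -2114) - s(p(17), Q(42)) = (1 - 46/5*(-180)) - 1*(-1535) = (1 + 1656) + 1535 = 1657 + 1535 = 3192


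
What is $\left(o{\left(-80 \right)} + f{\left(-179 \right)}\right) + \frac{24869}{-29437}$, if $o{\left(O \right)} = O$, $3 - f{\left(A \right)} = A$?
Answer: $\frac{2977705}{29437} \approx 101.16$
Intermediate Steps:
$f{\left(A \right)} = 3 - A$
$\left(o{\left(-80 \right)} + f{\left(-179 \right)}\right) + \frac{24869}{-29437} = \left(-80 + \left(3 - -179\right)\right) + \frac{24869}{-29437} = \left(-80 + \left(3 + 179\right)\right) + 24869 \left(- \frac{1}{29437}\right) = \left(-80 + 182\right) - \frac{24869}{29437} = 102 - \frac{24869}{29437} = \frac{2977705}{29437}$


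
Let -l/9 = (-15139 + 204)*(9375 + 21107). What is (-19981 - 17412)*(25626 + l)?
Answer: -153208979888808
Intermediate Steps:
l = 4097238030 (l = -9*(-15139 + 204)*(9375 + 21107) = -(-134415)*30482 = -9*(-455248670) = 4097238030)
(-19981 - 17412)*(25626 + l) = (-19981 - 17412)*(25626 + 4097238030) = -37393*4097263656 = -153208979888808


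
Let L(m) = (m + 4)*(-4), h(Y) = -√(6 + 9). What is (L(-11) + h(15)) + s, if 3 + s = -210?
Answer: -185 - √15 ≈ -188.87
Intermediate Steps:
s = -213 (s = -3 - 210 = -213)
h(Y) = -√15
L(m) = -16 - 4*m (L(m) = (4 + m)*(-4) = -16 - 4*m)
(L(-11) + h(15)) + s = ((-16 - 4*(-11)) - √15) - 213 = ((-16 + 44) - √15) - 213 = (28 - √15) - 213 = -185 - √15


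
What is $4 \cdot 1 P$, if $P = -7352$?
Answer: $-29408$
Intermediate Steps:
$4 \cdot 1 P = 4 \cdot 1 \left(-7352\right) = 4 \left(-7352\right) = -29408$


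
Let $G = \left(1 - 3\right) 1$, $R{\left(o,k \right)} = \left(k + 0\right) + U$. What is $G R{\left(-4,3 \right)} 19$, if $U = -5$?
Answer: $76$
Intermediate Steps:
$R{\left(o,k \right)} = -5 + k$ ($R{\left(o,k \right)} = \left(k + 0\right) - 5 = k - 5 = -5 + k$)
$G = -2$ ($G = \left(-2\right) 1 = -2$)
$G R{\left(-4,3 \right)} 19 = - 2 \left(-5 + 3\right) 19 = \left(-2\right) \left(-2\right) 19 = 4 \cdot 19 = 76$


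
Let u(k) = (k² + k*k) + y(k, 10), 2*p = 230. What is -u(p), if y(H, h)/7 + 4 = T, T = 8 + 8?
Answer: -26534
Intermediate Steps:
T = 16
y(H, h) = 84 (y(H, h) = -28 + 7*16 = -28 + 112 = 84)
p = 115 (p = (½)*230 = 115)
u(k) = 84 + 2*k² (u(k) = (k² + k*k) + 84 = (k² + k²) + 84 = 2*k² + 84 = 84 + 2*k²)
-u(p) = -(84 + 2*115²) = -(84 + 2*13225) = -(84 + 26450) = -1*26534 = -26534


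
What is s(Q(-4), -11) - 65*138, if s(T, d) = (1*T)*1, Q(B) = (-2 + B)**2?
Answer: -8934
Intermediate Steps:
s(T, d) = T (s(T, d) = T*1 = T)
s(Q(-4), -11) - 65*138 = (-2 - 4)**2 - 65*138 = (-6)**2 - 8970 = 36 - 8970 = -8934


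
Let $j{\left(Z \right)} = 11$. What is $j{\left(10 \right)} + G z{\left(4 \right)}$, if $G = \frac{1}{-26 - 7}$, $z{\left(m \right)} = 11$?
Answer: $\frac{32}{3} \approx 10.667$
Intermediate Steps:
$G = - \frac{1}{33}$ ($G = \frac{1}{-33} = - \frac{1}{33} \approx -0.030303$)
$j{\left(10 \right)} + G z{\left(4 \right)} = 11 - \frac{1}{3} = \frac{32}{3}$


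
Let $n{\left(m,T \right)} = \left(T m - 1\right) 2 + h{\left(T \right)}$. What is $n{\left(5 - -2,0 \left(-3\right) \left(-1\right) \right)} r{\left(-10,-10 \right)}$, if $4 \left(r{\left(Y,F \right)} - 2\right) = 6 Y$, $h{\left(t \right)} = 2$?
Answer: $0$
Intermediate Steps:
$r{\left(Y,F \right)} = 2 + \frac{3 Y}{2}$ ($r{\left(Y,F \right)} = 2 + \frac{6 Y}{4} = 2 + \frac{3 Y}{2}$)
$n{\left(m,T \right)} = 2 T m$ ($n{\left(m,T \right)} = \left(T m - 1\right) 2 + 2 = \left(-1 + T m\right) 2 + 2 = \left(-2 + 2 T m\right) + 2 = 2 T m$)
$n{\left(5 - -2,0 \left(-3\right) \left(-1\right) \right)} r{\left(-10,-10 \right)} = 2 \cdot 0 \left(-3\right) \left(-1\right) \left(5 - -2\right) \left(2 + \frac{3}{2} \left(-10\right)\right) = 2 \cdot 0 \left(-1\right) \left(5 + 2\right) \left(2 - 15\right) = 2 \cdot 0 \cdot 7 \left(-13\right) = 0 \left(-13\right) = 0$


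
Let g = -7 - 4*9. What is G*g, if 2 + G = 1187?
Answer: -50955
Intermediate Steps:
G = 1185 (G = -2 + 1187 = 1185)
g = -43 (g = -7 - 36 = -43)
G*g = 1185*(-43) = -50955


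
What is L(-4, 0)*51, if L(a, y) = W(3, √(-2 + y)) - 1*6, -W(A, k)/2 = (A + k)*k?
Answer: -102 - 306*I*√2 ≈ -102.0 - 432.75*I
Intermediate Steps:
W(A, k) = -2*k*(A + k) (W(A, k) = -2*(A + k)*k = -2*k*(A + k))
L(a, y) = -6 - 2*√(-2 + y)*(3 + √(-2 + y)) (L(a, y) = -2*√(-2 + y)*(3 + √(-2 + y)) - 1*6 = -2*√(-2 + y)*(3 + √(-2 + y)) - 6 = -6 - 2*√(-2 + y)*(3 + √(-2 + y)))
L(-4, 0)*51 = (-2 - 6*√(-2 + 0) - 2*0)*51 = (-2 - 6*I*√2 + 0)*51 = (-2 - 6*I*√2)*51 = -102 - 306*I*√2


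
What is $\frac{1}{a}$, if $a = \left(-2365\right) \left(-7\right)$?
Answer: $\frac{1}{16555} \approx 6.0405 \cdot 10^{-5}$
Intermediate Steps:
$a = 16555$
$\frac{1}{a} = \frac{1}{16555}$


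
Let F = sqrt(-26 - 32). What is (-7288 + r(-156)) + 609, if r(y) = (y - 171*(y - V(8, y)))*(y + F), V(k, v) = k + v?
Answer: -195751 + 1212*I*sqrt(58) ≈ -1.9575e+5 + 9230.3*I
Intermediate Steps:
F = I*sqrt(58) (F = sqrt(-58) = I*sqrt(58) ≈ 7.6158*I)
r(y) = (1368 + y)*(y + I*sqrt(58)) (r(y) = (y - 171*(y - (8 + y)))*(y + I*sqrt(58)) = (y - 171*(y + (-8 - y)))*(y + I*sqrt(58)) = (y - 171*(-8))*(y + I*sqrt(58)) = (y + 1368)*(y + I*sqrt(58)) = (1368 + y)*(y + I*sqrt(58)))
(-7288 + r(-156)) + 609 = (-7288 + ((-156)**2 + 1368*(-156) + 1368*I*sqrt(58) + I*(-156)*sqrt(58))) + 609 = (-7288 + (24336 - 213408 + 1368*I*sqrt(58) - 156*I*sqrt(58))) + 609 = (-7288 + (-189072 + 1212*I*sqrt(58))) + 609 = (-196360 + 1212*I*sqrt(58)) + 609 = -195751 + 1212*I*sqrt(58)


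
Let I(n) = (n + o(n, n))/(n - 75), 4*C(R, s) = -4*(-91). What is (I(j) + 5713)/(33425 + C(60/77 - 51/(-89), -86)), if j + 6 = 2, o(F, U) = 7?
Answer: 112831/661941 ≈ 0.17045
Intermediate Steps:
j = -4 (j = -6 + 2 = -4)
C(R, s) = 91 (C(R, s) = (-4*(-91))/4 = (1/4)*364 = 91)
I(n) = (7 + n)/(-75 + n) (I(n) = (n + 7)/(n - 75) = (7 + n)/(-75 + n))
(I(j) + 5713)/(33425 + C(60/77 - 51/(-89), -86)) = ((7 - 4)/(-75 - 4) + 5713)/(33425 + 91) = (3/(-79) + 5713)/33516 = (-1/79*3 + 5713)*(1/33516) = (-3/79 + 5713)*(1/33516) = (451324/79)*(1/33516) = 112831/661941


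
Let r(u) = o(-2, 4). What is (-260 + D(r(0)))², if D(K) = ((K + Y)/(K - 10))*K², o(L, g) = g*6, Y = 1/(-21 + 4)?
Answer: 7443548176/14161 ≈ 5.2564e+5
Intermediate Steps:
Y = -1/17 (Y = 1/(-17) = -1/17 ≈ -0.058824)
o(L, g) = 6*g
r(u) = 24 (r(u) = 6*4 = 24)
D(K) = K²*(-1/17 + K)/(-10 + K) (D(K) = ((K - 1/17)/(K - 10))*K² = ((-1/17 + K)/(-10 + K))*K² = K²*(-1/17 + K)/(-10 + K))
(-260 + D(r(0)))² = (-260 + 24²*(-1/17 + 24)/(-10 + 24))² = (-260 + 576*(407/17)/14)² = (-260 + 576*(1/14)*(407/17))² = (-260 + 117216/119)² = (86276/119)² = 7443548176/14161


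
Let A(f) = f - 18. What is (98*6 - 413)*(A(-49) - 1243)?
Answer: -229250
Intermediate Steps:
A(f) = -18 + f
(98*6 - 413)*(A(-49) - 1243) = (98*6 - 413)*((-18 - 49) - 1243) = (588 - 413)*(-67 - 1243) = 175*(-1310) = -229250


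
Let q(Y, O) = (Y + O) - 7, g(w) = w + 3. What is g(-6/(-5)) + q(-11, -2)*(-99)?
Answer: 9921/5 ≈ 1984.2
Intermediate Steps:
g(w) = 3 + w
q(Y, O) = -7 + O + Y (q(Y, O) = (O + Y) - 7 = -7 + O + Y)
g(-6/(-5)) + q(-11, -2)*(-99) = (3 - 6/(-5)) + (-7 - 2 - 11)*(-99) = (3 - 6*(-⅕)) - 20*(-99) = (3 + 6/5) + 1980 = 21/5 + 1980 = 9921/5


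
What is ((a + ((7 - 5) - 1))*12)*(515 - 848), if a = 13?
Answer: -55944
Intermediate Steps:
((a + ((7 - 5) - 1))*12)*(515 - 848) = ((13 + ((7 - 5) - 1))*12)*(515 - 848) = ((13 + (2 - 1))*12)*(-333) = ((13 + 1)*12)*(-333) = (14*12)*(-333) = 168*(-333) = -55944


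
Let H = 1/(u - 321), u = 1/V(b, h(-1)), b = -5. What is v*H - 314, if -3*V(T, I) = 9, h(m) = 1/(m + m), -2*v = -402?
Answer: -303299/964 ≈ -314.63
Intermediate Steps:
v = 201 (v = -½*(-402) = 201)
h(m) = 1/(2*m)
V(T, I) = -3 (V(T, I) = -⅓*9 = -3)
u = -⅓ (u = 1/(-3) = -⅓ ≈ -0.33333)
H = -3/964 (H = 1/(-⅓ - 321) = 1/(-964/3) = -3/964 ≈ -0.0031120)
v*H - 314 = 201*(-3/964) - 314 = -603/964 - 314 = -303299/964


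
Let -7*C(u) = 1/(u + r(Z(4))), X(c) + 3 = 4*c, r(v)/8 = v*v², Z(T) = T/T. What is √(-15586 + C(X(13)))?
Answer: I*√2481307185/399 ≈ 124.84*I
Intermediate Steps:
Z(T) = 1
r(v) = 8*v³ (r(v) = 8*(v*v²) = 8*v³)
X(c) = -3 + 4*c
C(u) = -1/(7*(8 + u)) (C(u) = -1/(7*(u + 8*1³)) = -1/(7*(u + 8*1)) = -1/(7*(u + 8)) = -1/(7*(8 + u)))
√(-15586 + C(X(13))) = √(-15586 - 1/(56 + 7*(-3 + 4*13))) = √(-15586 - 1/(56 + 7*(-3 + 52))) = √(-15586 - 1/(56 + 7*49)) = √(-15586 - 1/(56 + 343)) = √(-15586 - 1/399) = √(-6218815/399) = I*√2481307185/399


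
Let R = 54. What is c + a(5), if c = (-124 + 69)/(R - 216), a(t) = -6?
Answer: -917/162 ≈ -5.6605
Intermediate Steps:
c = 55/162 (c = (-124 + 69)/(54 - 216) = -55/(-162) = -55*(-1/162) = 55/162 ≈ 0.33951)
c + a(5) = 55/162 - 6 = -917/162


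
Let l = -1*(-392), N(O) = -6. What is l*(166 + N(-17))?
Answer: 62720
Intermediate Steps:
l = 392
l*(166 + N(-17)) = 392*(166 - 6) = 392*160 = 62720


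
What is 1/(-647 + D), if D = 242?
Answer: -1/405 ≈ -0.0024691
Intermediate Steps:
1/(-647 + D) = 1/(-647 + 242) = 1/(-405) = -1/405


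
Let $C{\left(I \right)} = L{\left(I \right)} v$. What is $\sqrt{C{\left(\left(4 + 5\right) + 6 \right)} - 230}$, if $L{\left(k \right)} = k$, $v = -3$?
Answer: $5 i \sqrt{11} \approx 16.583 i$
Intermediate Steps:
$C{\left(I \right)} = - 3 I$ ($C{\left(I \right)} = I \left(-3\right) = - 3 I$)
$\sqrt{C{\left(\left(4 + 5\right) + 6 \right)} - 230} = \sqrt{- 3 \left(\left(4 + 5\right) + 6\right) - 230} = \sqrt{- 3 \left(9 + 6\right) - 230} = \sqrt{\left(-3\right) 15 - 230} = \sqrt{-45 - 230} = \sqrt{-275} = 5 i \sqrt{11}$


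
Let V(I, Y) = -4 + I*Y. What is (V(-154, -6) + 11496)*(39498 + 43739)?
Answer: 1033470592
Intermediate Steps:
(V(-154, -6) + 11496)*(39498 + 43739) = ((-4 - 154*(-6)) + 11496)*(39498 + 43739) = ((-4 + 924) + 11496)*83237 = (920 + 11496)*83237 = 12416*83237 = 1033470592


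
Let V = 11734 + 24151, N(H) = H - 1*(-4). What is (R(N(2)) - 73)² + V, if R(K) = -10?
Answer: 42774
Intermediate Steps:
N(H) = 4 + H (N(H) = H + 4 = 4 + H)
V = 35885
(R(N(2)) - 73)² + V = (-10 - 73)² + 35885 = (-83)² + 35885 = 6889 + 35885 = 42774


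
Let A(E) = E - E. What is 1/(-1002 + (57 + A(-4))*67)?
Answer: 1/2817 ≈ 0.00035499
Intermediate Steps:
A(E) = 0
1/(-1002 + (57 + A(-4))*67) = 1/(-1002 + (57 + 0)*67) = 1/(-1002 + 57*67) = 1/(-1002 + 3819) = 1/2817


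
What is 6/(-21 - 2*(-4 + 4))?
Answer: -2/7 ≈ -0.28571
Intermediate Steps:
6/(-21 - 2*(-4 + 4)) = 6/(-21 - 2*0) = 6/(-21 + 0) = 6/(-21) = -1/21*6 = -2/7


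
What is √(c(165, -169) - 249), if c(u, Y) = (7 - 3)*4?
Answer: I*√233 ≈ 15.264*I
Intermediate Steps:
c(u, Y) = 16 (c(u, Y) = 4*4 = 16)
√(c(165, -169) - 249) = √(16 - 249) = √(-233) = I*√233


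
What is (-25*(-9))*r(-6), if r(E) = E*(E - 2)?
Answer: 10800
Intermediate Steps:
r(E) = E*(-2 + E)
(-25*(-9))*r(-6) = (-25*(-9))*(-6*(-2 - 6)) = 225*(-6*(-8)) = 225*48 = 10800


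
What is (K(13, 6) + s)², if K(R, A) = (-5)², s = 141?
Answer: 27556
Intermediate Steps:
K(R, A) = 25
(K(13, 6) + s)² = (25 + 141)² = 166² = 27556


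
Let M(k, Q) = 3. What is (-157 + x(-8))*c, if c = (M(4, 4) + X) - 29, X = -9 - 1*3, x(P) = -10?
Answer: 6346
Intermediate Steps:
X = -12 (X = -9 - 3 = -12)
c = -38 (c = (3 - 12) - 29 = -9 - 29 = -38)
(-157 + x(-8))*c = (-157 - 10)*(-38) = -167*(-38) = 6346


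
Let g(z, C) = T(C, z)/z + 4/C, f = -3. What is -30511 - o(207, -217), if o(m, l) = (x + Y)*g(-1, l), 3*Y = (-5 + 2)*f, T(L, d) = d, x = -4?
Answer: -6620674/217 ≈ -30510.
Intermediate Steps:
Y = 3 (Y = ((-5 + 2)*(-3))/3 = (-3*(-3))/3 = (⅓)*9 = 3)
g(z, C) = 1 + 4/C (g(z, C) = z/z + 4/C = 1 + 4/C)
o(m, l) = -(4 + l)/l (o(m, l) = (-4 + 3)*((4 + l)/l) = -(4 + l)/l)
-30511 - o(207, -217) = -30511 - (-4 - 1*(-217))/(-217) = -30511 - (-1)*(-4 + 217)/217 = -30511 - (-1)*213/217 = -30511 - 1*(-213/217) = -30511 + 213/217 = -6620674/217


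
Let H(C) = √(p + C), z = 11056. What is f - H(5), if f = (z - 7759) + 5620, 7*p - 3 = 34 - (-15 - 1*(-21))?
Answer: 8917 - √462/7 ≈ 8913.9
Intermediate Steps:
p = 31/7 (p = 3/7 + (34 - (-15 - 1*(-21)))/7 = 3/7 + (34 - (-15 + 21))/7 = 3/7 + (34 - 1*6)/7 = 3/7 + (34 - 6)/7 = 3/7 + (⅐)*28 = 3/7 + 4 = 31/7 ≈ 4.4286)
H(C) = √(31/7 + C)
f = 8917 (f = (11056 - 7759) + 5620 = 3297 + 5620 = 8917)
f - H(5) = 8917 - √(217 + 49*5)/7 = 8917 - √(217 + 245)/7 = 8917 - √462/7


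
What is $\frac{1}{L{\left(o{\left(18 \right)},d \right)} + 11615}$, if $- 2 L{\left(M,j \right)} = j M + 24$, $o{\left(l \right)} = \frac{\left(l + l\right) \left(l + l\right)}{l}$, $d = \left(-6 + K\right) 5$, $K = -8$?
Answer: $\frac{1}{14123} \approx 7.0806 \cdot 10^{-5}$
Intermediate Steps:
$d = -70$ ($d = \left(-6 - 8\right) 5 = \left(-14\right) 5 = -70$)
$o{\left(l \right)} = 4 l$ ($o{\left(l \right)} = \frac{2 l 2 l}{l} = \frac{4 l^{2}}{l} = 4 l$)
$L{\left(M,j \right)} = -12 - \frac{M j}{2}$ ($L{\left(M,j \right)} = - \frac{j M + 24}{2} = - \frac{M j + 24}{2} = - \frac{24 + M j}{2} = -12 - \frac{M j}{2}$)
$\frac{1}{L{\left(o{\left(18 \right)},d \right)} + 11615} = \frac{1}{\left(-12 - \frac{1}{2} \cdot 4 \cdot 18 \left(-70\right)\right) + 11615} = \frac{1}{\left(-12 - 36 \left(-70\right)\right) + 11615} = \frac{1}{\left(-12 + 2520\right) + 11615} = \frac{1}{2508 + 11615} = \frac{1}{14123}$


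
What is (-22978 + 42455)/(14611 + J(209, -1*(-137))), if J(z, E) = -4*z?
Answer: 19477/13775 ≈ 1.4139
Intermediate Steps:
(-22978 + 42455)/(14611 + J(209, -1*(-137))) = (-22978 + 42455)/(14611 - 4*209) = 19477/(14611 - 836) = 19477/13775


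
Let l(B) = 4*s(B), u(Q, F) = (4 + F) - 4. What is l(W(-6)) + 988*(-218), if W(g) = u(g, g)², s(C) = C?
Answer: -215240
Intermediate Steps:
u(Q, F) = F
W(g) = g²
l(B) = 4*B
l(W(-6)) + 988*(-218) = 4*(-6)² + 988*(-218) = 4*36 - 215384 = 144 - 215384 = -215240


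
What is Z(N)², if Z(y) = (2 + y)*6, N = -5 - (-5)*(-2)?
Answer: 6084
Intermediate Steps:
N = -15 (N = -5 - 1*10 = -5 - 10 = -15)
Z(y) = 12 + 6*y
Z(N)² = (12 + 6*(-15))² = (12 - 90)² = (-78)² = 6084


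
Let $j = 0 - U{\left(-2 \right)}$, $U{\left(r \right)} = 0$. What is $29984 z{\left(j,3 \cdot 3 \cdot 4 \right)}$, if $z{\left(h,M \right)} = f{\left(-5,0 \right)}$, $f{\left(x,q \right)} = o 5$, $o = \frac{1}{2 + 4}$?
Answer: $\frac{74960}{3} \approx 24987.0$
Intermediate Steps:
$o = \frac{1}{6} \approx 0.16667$
$f{\left(x,q \right)} = \frac{5}{6}$ ($f{\left(x,q \right)} = \frac{1}{6} \cdot 5 = \frac{5}{6}$)
$j = 0$ ($j = 0 - 0 = 0 + 0 = 0$)
$z{\left(h,M \right)} = \frac{5}{6}$
$29984 z{\left(j,3 \cdot 3 \cdot 4 \right)} = 29984 \cdot \frac{5}{6} = \frac{74960}{3}$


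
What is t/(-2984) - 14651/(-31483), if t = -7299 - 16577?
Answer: 198851673/23486318 ≈ 8.4667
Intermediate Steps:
t = -23876
t/(-2984) - 14651/(-31483) = -23876/(-2984) - 14651/(-31483) = -23876*(-1/2984) - 14651*(-1/31483) = 5969/746 + 14651/31483 = 198851673/23486318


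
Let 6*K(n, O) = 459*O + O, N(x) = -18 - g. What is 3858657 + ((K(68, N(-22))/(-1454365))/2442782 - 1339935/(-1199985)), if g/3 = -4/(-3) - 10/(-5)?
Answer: 329003289145464139744844/85263653633326971 ≈ 3.8587e+6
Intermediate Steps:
g = 10 (g = 3*(-4/(-3) - 10/(-5)) = 3*(-4*(-⅓) - 10*(-⅕)) = 3*(4/3 + 2) = 3*(10/3) = 10)
N(x) = -28 (N(x) = -18 - 1*10 = -18 - 10 = -28)
K(n, O) = 230*O/3 (K(n, O) = (459*O + O)/6 = (460*O)/6 = 230*O/3)
3858657 + ((K(68, N(-22))/(-1454365))/2442782 - 1339935/(-1199985)) = 3858657 + ((((230/3)*(-28))/(-1454365))/2442782 - 1339935/(-1199985)) = 3858657 + (-6440/3*(-1/1454365)*(1/2442782) - 1339935*(-1/1199985)) = 3858657 + ((1288/872619)*(1/2442782) + 89329/79999) = 3858657 + (644/1065808993029 + 89329/79999) = 3858657 + 95207651589806897/85263653633326971 = 329003289145464139744844/85263653633326971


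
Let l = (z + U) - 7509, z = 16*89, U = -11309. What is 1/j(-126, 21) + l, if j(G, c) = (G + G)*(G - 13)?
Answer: -609277031/35028 ≈ -17394.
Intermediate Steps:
j(G, c) = 2*G*(-13 + G) (j(G, c) = (2*G)*(-13 + G) = 2*G*(-13 + G))
z = 1424
l = -17394 (l = (1424 - 11309) - 7509 = -9885 - 7509 = -17394)
1/j(-126, 21) + l = 1/(2*(-126)*(-13 - 126)) - 17394 = 1/(2*(-126)*(-139)) - 17394 = 1/35028 - 17394 = -609277031/35028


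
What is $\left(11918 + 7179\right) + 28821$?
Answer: $47918$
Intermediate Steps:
$\left(11918 + 7179\right) + 28821 = 19097 + 28821 = 47918$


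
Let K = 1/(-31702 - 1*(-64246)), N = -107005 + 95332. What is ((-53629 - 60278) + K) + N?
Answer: -4086875519/32544 ≈ -1.2558e+5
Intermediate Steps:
N = -11673
K = 1/32544 (K = 1/(-31702 + 64246) = 1/32544 ≈ 3.0728e-5)
((-53629 - 60278) + K) + N = ((-53629 - 60278) + 1/32544) - 11673 = (-113907 + 1/32544) - 11673 = -3706989407/32544 - 11673 = -4086875519/32544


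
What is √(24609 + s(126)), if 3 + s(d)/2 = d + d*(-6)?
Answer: √23343 ≈ 152.78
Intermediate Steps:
s(d) = -6 - 10*d (s(d) = -6 + 2*(d + d*(-6)) = -6 + 2*(d - 6*d) = -6 + 2*(-5*d) = -6 - 10*d)
√(24609 + s(126)) = √(24609 + (-6 - 10*126)) = √(24609 + (-6 - 1260)) = √(24609 - 1266) = √23343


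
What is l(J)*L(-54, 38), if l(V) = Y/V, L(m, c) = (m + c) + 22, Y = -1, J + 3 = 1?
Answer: 3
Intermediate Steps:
J = -2 (J = -3 + 1 = -2)
L(m, c) = 22 + c + m (L(m, c) = (c + m) + 22 = 22 + c + m)
l(V) = -1/V
l(J)*L(-54, 38) = (-1/(-2))*(22 + 38 - 54) = -1*(-½)*6 = (½)*6 = 3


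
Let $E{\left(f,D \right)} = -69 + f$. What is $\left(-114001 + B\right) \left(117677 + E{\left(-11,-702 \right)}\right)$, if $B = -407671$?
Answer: $-61347062184$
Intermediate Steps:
$\left(-114001 + B\right) \left(117677 + E{\left(-11,-702 \right)}\right) = \left(-114001 - 407671\right) \left(117677 - 80\right) = - 521672 \left(117677 - 80\right) = \left(-521672\right) 117597 = -61347062184$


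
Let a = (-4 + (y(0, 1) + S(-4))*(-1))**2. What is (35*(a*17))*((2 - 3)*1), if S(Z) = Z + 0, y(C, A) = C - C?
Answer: 0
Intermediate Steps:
y(C, A) = 0
S(Z) = Z
a = 0 (a = (-4 + (0 - 4)*(-1))**2 = (-4 - 4*(-1))**2 = (-4 + 4)**2 = 0**2 = 0)
(35*(a*17))*((2 - 3)*1) = (35*(0*17))*((2 - 3)*1) = (35*0)*(-1*1) = 0*(-1) = 0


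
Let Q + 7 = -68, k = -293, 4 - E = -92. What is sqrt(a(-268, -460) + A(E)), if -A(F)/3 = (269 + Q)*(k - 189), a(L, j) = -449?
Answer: 5*sqrt(11203) ≈ 529.22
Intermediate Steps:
E = 96 (E = 4 - 1*(-92) = 4 + 92 = 96)
Q = -75 (Q = -7 - 68 = -75)
A(F) = 280524 (A(F) = -3*(269 - 75)*(-293 - 189) = -582*(-482) = -3*(-93508) = 280524)
sqrt(a(-268, -460) + A(E)) = sqrt(-449 + 280524) = sqrt(280075) = 5*sqrt(11203)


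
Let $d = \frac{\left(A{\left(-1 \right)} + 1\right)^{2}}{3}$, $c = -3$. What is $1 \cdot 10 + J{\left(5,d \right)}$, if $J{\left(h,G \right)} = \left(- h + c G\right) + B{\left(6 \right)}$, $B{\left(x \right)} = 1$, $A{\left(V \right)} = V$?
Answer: $6$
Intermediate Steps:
$d = 0$ ($d = \frac{\left(-1 + 1\right)^{2}}{3} = 0^{2} \cdot \frac{1}{3} = 0 \cdot \frac{1}{3} = 0$)
$J{\left(h,G \right)} = 1 - h - 3 G$ ($J{\left(h,G \right)} = \left(- h - 3 G\right) + 1 = 1 - h - 3 G$)
$1 \cdot 10 + J{\left(5,d \right)} = 1 \cdot 10 - 4 = 10 + \left(1 - 5 + 0\right) = 10 - 4 = 6$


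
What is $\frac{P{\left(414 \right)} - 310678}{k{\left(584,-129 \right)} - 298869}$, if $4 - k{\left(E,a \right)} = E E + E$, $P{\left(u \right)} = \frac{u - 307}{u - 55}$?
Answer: $\frac{22306659}{45988259} \approx 0.48505$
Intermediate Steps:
$P{\left(u \right)} = \frac{-307 + u}{-55 + u}$
$k{\left(E,a \right)} = 4 - E - E^{2}$ ($k{\left(E,a \right)} = 4 - \left(E E + E\right) = 4 - \left(E^{2} + E\right) = 4 - \left(E + E^{2}\right) = 4 - E - E^{2}$)
$\frac{P{\left(414 \right)} - 310678}{k{\left(584,-129 \right)} - 298869} = \frac{\frac{-307 + 414}{-55 + 414} - 310678}{\left(4 - 584 - 584^{2}\right) - 298869} = \frac{\frac{1}{359} \cdot 107 - 310678}{\left(4 - 584 - 341056\right) - 298869} = \frac{\frac{107}{359} - 310678}{-341636 - 298869} = - \frac{111533295}{359 \left(-640505\right)} = \left(- \frac{111533295}{359}\right) \left(- \frac{1}{640505}\right) = \frac{22306659}{45988259}$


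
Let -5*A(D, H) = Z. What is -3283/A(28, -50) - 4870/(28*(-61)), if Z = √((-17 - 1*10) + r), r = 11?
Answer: 2435/854 - 16415*I/4 ≈ 2.8513 - 4103.8*I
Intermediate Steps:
Z = 4*I (Z = √((-17 - 1*10) + 11) = √((-17 - 10) + 11) = √(-27 + 11) = √(-16) = 4*I ≈ 4.0*I)
A(D, H) = -4*I/5
-3283/A(28, -50) - 4870/(28*(-61)) = -3283*5*I/4 - 4870/(28*(-61)) = -16415*I/4 - 4870/(-1708) = -16415*I/4 - 4870*(-1/1708) = -16415*I/4 + 2435/854 = 2435/854 - 16415*I/4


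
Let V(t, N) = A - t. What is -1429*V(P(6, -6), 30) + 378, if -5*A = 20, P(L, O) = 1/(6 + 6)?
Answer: 74557/12 ≈ 6213.1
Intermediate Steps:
P(L, O) = 1/12
A = -4 (A = -⅕*20 = -4)
V(t, N) = -4 - t
-1429*V(P(6, -6), 30) + 378 = -1429*(-4 - 1*1/12) + 378 = -1429*(-4 - 1/12) + 378 = -1429*(-49/12) + 378 = 70021/12 + 378 = 74557/12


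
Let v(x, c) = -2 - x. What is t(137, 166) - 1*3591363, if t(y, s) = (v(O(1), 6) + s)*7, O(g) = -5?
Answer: -3590180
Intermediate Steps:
t(y, s) = 21 + 7*s (t(y, s) = ((-2 - 1*(-5)) + s)*7 = ((-2 + 5) + s)*7 = (3 + s)*7 = 21 + 7*s)
t(137, 166) - 1*3591363 = (21 + 7*166) - 1*3591363 = (21 + 1162) - 3591363 = 1183 - 3591363 = -3590180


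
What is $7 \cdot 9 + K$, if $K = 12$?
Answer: $75$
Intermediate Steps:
$7 \cdot 9 + K = 7 \cdot 9 + 12 = 63 + 12 = 75$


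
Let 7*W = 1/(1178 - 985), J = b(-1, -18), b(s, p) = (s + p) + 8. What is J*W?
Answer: -11/1351 ≈ -0.0081421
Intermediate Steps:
b(s, p) = 8 + p + s (b(s, p) = (p + s) + 8 = 8 + p + s)
J = -11 (J = 8 - 18 - 1 = -11)
W = 1/1351 (W = 1/(7*(1178 - 985)) = (⅐)/193 = (⅐)*(1/193) = 1/1351 ≈ 0.00074019)
J*W = -11*1/1351 = -11/1351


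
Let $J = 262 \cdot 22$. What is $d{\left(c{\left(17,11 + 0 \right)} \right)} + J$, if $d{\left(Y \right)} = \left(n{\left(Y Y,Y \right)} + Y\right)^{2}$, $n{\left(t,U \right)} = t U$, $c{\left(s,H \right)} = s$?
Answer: $24310664$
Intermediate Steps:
$J = 5764$
$n{\left(t,U \right)} = U t$
$d{\left(Y \right)} = \left(Y + Y^{3}\right)^{2}$ ($d{\left(Y \right)} = \left(Y Y Y + Y\right)^{2} = \left(Y Y^{2} + Y\right)^{2} = \left(Y^{3} + Y\right)^{2} = \left(Y + Y^{3}\right)^{2}$)
$d{\left(c{\left(17,11 + 0 \right)} \right)} + J = 17^{2} \left(1 + 17^{2}\right)^{2} + 5764 = 289 \left(1 + 289\right)^{2} + 5764 = 289 \cdot 290^{2} + 5764 = 289 \cdot 84100 + 5764 = 24304900 + 5764 = 24310664$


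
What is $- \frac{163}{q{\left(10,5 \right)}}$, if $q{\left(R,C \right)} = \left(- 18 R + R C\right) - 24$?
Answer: $\frac{163}{154} \approx 1.0584$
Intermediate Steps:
$q{\left(R,C \right)} = -24 - 18 R + C R$ ($q{\left(R,C \right)} = \left(- 18 R + C R\right) - 24 = -24 - 18 R + C R$)
$- \frac{163}{q{\left(10,5 \right)}} = - \frac{163}{-24 - 180 + 5 \cdot 10} = - \frac{163}{-24 - 180 + 50} = - \frac{163}{-154} = \left(-163\right) \left(- \frac{1}{154}\right) = \frac{163}{154}$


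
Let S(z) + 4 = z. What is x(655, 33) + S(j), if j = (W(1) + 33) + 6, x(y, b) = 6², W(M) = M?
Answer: 72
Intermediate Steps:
x(y, b) = 36
j = 40 (j = (1 + 33) + 6 = 34 + 6 = 40)
S(z) = -4 + z
x(655, 33) + S(j) = 36 + (-4 + 40) = 36 + 36 = 72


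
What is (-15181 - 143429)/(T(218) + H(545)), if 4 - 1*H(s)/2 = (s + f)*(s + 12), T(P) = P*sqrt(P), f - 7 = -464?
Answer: 1943448330/1199793043 + 8644245*sqrt(218)/2399586086 ≈ 1.6730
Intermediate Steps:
f = -457 (f = 7 - 464 = -457)
T(P) = P**(3/2)
H(s) = 8 - 2*(-457 + s)*(12 + s) (H(s) = 8 - 2*(s - 457)*(s + 12) = 8 - 2*(-457 + s)*(12 + s))
(-15181 - 143429)/(T(218) + H(545)) = (-15181 - 143429)/(218**(3/2) + (10976 - 2*545**2 + 890*545)) = -158610/(218*sqrt(218) + (10976 - 2*297025 + 485050)) = -158610/(218*sqrt(218) + (10976 - 594050 + 485050)) = -158610/(218*sqrt(218) - 98024) = -158610/(-98024 + 218*sqrt(218))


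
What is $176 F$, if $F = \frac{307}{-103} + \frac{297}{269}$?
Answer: $- \frac{9150592}{27707} \approx -330.26$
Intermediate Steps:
$F = - \frac{51992}{27707}$ ($F = 307 \left(- \frac{1}{103}\right) + 297 \cdot \frac{1}{269} = - \frac{307}{103} + \frac{297}{269} = - \frac{51992}{27707} \approx -1.8765$)
$176 F = 176 \left(- \frac{51992}{27707}\right) = - \frac{9150592}{27707}$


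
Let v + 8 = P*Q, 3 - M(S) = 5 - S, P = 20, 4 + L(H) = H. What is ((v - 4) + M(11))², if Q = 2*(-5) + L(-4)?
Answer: 131769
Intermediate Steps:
L(H) = -4 + H
Q = -18 (Q = 2*(-5) + (-4 - 4) = -10 - 8 = -18)
M(S) = -2 + S (M(S) = 3 - (5 - S) = 3 + (-5 + S) = -2 + S)
v = -368 (v = -8 + 20*(-18) = -8 - 360 = -368)
((v - 4) + M(11))² = ((-368 - 4) + (-2 + 11))² = (-372 + 9)² = (-363)² = 131769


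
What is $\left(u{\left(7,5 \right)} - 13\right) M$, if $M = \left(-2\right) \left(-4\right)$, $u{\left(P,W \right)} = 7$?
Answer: $-48$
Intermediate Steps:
$M = 8$
$\left(u{\left(7,5 \right)} - 13\right) M = \left(7 - 13\right) 8 = \left(-6\right) 8 = -48$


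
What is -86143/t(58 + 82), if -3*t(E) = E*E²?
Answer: 258429/2744000 ≈ 0.094180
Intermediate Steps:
t(E) = -E³/3 (t(E) = -E*E²/3 = -E³/3)
-86143/t(58 + 82) = -86143*(-3/(58 + 82)³) = -86143/((-⅓*140³)) = -86143/((-⅓*2744000)) = -86143/(-2744000/3) = -86143*(-3/2744000) = 258429/2744000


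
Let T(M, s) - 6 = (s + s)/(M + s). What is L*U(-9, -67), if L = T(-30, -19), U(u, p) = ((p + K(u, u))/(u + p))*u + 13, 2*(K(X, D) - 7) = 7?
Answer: 11371/266 ≈ 42.748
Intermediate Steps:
K(X, D) = 21/2 (K(X, D) = 7 + (½)*7 = 7 + 7/2 = 21/2)
T(M, s) = 6 + 2*s/(M + s) (T(M, s) = 6 + (s + s)/(M + s) = 6 + (2*s)/(M + s) = 6 + 2*s/(M + s))
U(u, p) = 13 + u*(21/2 + p)/(p + u) (U(u, p) = ((p + 21/2)/(u + p))*u + 13 = ((21/2 + p)/(p + u))*u + 13 = u*(21/2 + p)/(p + u) + 13 = 13 + u*(21/2 + p)/(p + u))
L = 332/49 (L = 2*(3*(-30) + 4*(-19))/(-30 - 19) = 2*(-90 - 76)/(-49) = 2*(-1/49)*(-166) = 332/49 ≈ 6.7755)
L*U(-9, -67) = 332*((13*(-67) + (47/2)*(-9) - 67*(-9))/(-67 - 9))/49 = 332*((-871 - 423/2 + 603)/(-76))/49 = 332*(-1/76*(-959/2))/49 = (332/49)*(959/152) = 11371/266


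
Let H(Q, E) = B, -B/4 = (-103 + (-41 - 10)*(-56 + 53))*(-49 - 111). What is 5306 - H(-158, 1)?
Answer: -26694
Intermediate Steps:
B = 32000 (B = -4*(-103 + (-41 - 10)*(-56 + 53))*(-49 - 111) = -4*(-103 - 51*(-3))*(-160) = -4*(-103 + 153)*(-160) = -200*(-160) = -4*(-8000) = 32000)
H(Q, E) = 32000
5306 - H(-158, 1) = 5306 - 1*32000 = 5306 - 32000 = -26694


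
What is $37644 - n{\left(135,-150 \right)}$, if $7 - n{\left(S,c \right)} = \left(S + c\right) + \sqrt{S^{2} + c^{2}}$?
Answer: $37622 + 15 \sqrt{181} \approx 37824.0$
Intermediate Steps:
$n{\left(S,c \right)} = 7 - S - c - \sqrt{S^{2} + c^{2}}$ ($n{\left(S,c \right)} = 7 - \left(\left(S + c\right) + \sqrt{S^{2} + c^{2}}\right) = 7 - \left(S + c + \sqrt{S^{2} + c^{2}}\right) = 7 - S - c - \sqrt{S^{2} + c^{2}}$)
$37644 - n{\left(135,-150 \right)} = 37644 - \left(7 - 135 - -150 - \sqrt{135^{2} + \left(-150\right)^{2}}\right) = 37644 - \left(7 - 135 + 150 - \sqrt{18225 + 22500}\right) = 37644 - \left(7 - 135 + 150 - \sqrt{40725}\right) = 37644 - \left(7 - 135 + 150 - 15 \sqrt{181}\right) = 37644 - \left(22 - 15 \sqrt{181}\right) = 37622 + 15 \sqrt{181}$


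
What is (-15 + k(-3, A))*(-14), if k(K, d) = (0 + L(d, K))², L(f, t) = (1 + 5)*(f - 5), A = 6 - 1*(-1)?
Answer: -1806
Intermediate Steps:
A = 7 (A = 6 + 1 = 7)
L(f, t) = -30 + 6*f (L(f, t) = 6*(-5 + f) = -30 + 6*f)
k(K, d) = (-30 + 6*d)² (k(K, d) = (0 + (-30 + 6*d))² = (-30 + 6*d)²)
(-15 + k(-3, A))*(-14) = (-15 + 36*(-5 + 7)²)*(-14) = (-15 + 36*2²)*(-14) = (-15 + 36*4)*(-14) = (-15 + 144)*(-14) = 129*(-14) = -1806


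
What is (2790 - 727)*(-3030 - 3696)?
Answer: -13875738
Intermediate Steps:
(2790 - 727)*(-3030 - 3696) = 2063*(-6726) = -13875738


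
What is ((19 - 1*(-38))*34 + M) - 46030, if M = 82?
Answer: -44010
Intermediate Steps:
((19 - 1*(-38))*34 + M) - 46030 = ((19 - 1*(-38))*34 + 82) - 46030 = ((19 + 38)*34 + 82) - 46030 = (57*34 + 82) - 46030 = (1938 + 82) - 46030 = 2020 - 46030 = -44010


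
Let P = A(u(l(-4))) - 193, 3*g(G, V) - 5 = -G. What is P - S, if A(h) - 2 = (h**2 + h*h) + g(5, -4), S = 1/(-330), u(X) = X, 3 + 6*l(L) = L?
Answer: -93196/495 ≈ -188.27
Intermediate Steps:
l(L) = -1/2 + L/6
g(G, V) = 5/3 - G/3 (g(G, V) = 5/3 + (-G)/3 = 5/3 - G/3)
S = -1/330 ≈ -0.0030303
A(h) = 2 + 2*h**2 (A(h) = 2 + ((h**2 + h*h) + (5/3 - 1/3*5)) = 2 + ((h**2 + h**2) + (5/3 - 5/3)) = 2 + (2*h**2 + 0) = 2 + 2*h**2)
P = -3389/18 (P = (2 + 2*(-1/2 + (1/6)*(-4))**2) - 193 = (2 + 2*(-1/2 - 2/3)**2) - 193 = (2 + 2*(-7/6)**2) - 193 = (2 + 2*(49/36)) - 193 = (2 + 49/18) - 193 = 85/18 - 193 = -3389/18 ≈ -188.28)
P - S = -3389/18 - 1*(-1/330) = -3389/18 + 1/330 = -93196/495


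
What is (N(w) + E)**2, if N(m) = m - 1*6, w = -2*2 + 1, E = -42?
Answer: 2601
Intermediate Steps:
w = -3 (w = -4 + 1 = -3)
N(m) = -6 + m (N(m) = m - 6 = -6 + m)
(N(w) + E)**2 = ((-6 - 3) - 42)**2 = (-9 - 42)**2 = (-51)**2 = 2601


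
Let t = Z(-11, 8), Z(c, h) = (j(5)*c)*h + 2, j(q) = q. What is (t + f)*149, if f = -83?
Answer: -77629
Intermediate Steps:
Z(c, h) = 2 + 5*c*h (Z(c, h) = (5*c)*h + 2 = 5*c*h + 2 = 2 + 5*c*h)
t = -438 (t = 2 + 5*(-11)*8 = 2 - 440 = -438)
(t + f)*149 = (-438 - 83)*149 = -521*149 = -77629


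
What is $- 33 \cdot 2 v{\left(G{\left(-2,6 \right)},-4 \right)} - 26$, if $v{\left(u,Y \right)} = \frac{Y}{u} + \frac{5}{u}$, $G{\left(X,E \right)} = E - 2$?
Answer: $- \frac{85}{2} \approx -42.5$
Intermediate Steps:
$G{\left(X,E \right)} = -2 + E$
$v{\left(u,Y \right)} = \frac{5}{u} + \frac{Y}{u}$
$- 33 \cdot 2 v{\left(G{\left(-2,6 \right)},-4 \right)} - 26 = - 33 \cdot 2 \frac{5 - 4}{-2 + 6} - 26 = - 33 \cdot 2 \cdot \frac{1}{4} \cdot 1 - 26 = - 33 \cdot 2 \cdot \frac{1}{4} - 26 = \left(-33\right) \frac{1}{2} - 26 = - \frac{33}{2} - 26 = - \frac{85}{2}$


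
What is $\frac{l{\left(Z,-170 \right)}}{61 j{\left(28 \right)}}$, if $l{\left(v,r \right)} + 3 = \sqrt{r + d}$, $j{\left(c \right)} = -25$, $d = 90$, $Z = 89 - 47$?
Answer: $\frac{3}{1525} - \frac{4 i \sqrt{5}}{1525} \approx 0.0019672 - 0.0058651 i$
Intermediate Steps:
$Z = 42$ ($Z = 89 - 47 = 42$)
$l{\left(v,r \right)} = -3 + \sqrt{90 + r}$ ($l{\left(v,r \right)} = -3 + \sqrt{r + 90} = -3 + \sqrt{90 + r}$)
$\frac{l{\left(Z,-170 \right)}}{61 j{\left(28 \right)}} = \frac{-3 + \sqrt{90 - 170}}{61 \left(-25\right)} = \frac{-3 + \sqrt{-80}}{-1525} = \left(-3 + 4 i \sqrt{5}\right) \left(- \frac{1}{1525}\right) = \frac{3}{1525} - \frac{4 i \sqrt{5}}{1525}$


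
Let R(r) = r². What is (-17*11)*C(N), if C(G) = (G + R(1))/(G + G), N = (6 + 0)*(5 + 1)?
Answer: -6919/72 ≈ -96.097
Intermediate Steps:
N = 36 (N = 6*6 = 36)
C(G) = (1 + G)/(2*G) (C(G) = (G + 1²)/(G + G) = (G + 1)/((2*G)) = (1 + G)*(1/(2*G)) = (1 + G)/(2*G))
(-17*11)*C(N) = (-17*11)*((½)*(1 + 36)/36) = -187*37/(2*36) = -187*37/72 = -6919/72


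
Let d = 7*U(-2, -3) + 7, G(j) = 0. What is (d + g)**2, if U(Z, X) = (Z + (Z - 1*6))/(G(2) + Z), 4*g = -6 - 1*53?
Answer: 11881/16 ≈ 742.56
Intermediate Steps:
g = -59/4 (g = (-6 - 1*53)/4 = (-6 - 53)/4 = (1/4)*(-59) = -59/4 ≈ -14.750)
U(Z, X) = (-6 + 2*Z)/Z (U(Z, X) = (Z + (Z - 1*6))/(0 + Z) = (Z + (Z - 6))/Z = (Z + (-6 + Z))/Z = (-6 + 2*Z)/Z)
d = 42 (d = 7*(2 - 6/(-2)) + 7 = 7*(2 - 6*(-1/2)) + 7 = 7*(2 + 3) + 7 = 7*5 + 7 = 35 + 7 = 42)
(d + g)**2 = (42 - 59/4)**2 = (109/4)**2 = 11881/16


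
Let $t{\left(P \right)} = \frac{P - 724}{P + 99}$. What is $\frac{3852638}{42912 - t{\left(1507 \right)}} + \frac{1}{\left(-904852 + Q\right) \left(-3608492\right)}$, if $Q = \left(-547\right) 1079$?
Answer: $\frac{483771718313149738541}{5388353672197876380} \approx 89.781$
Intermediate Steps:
$Q = -590213$
$t{\left(P \right)} = \frac{-724 + P}{99 + P}$
$\frac{3852638}{42912 - t{\left(1507 \right)}} + \frac{1}{\left(-904852 + Q\right) \left(-3608492\right)} = \frac{3852638}{42912 - \frac{-724 + 1507}{99 + 1507}} + \frac{1}{\left(-904852 - 590213\right) \left(-3608492\right)} = \frac{3852638}{42912 - \frac{1}{1606} \cdot 783} + \frac{1}{-1495065} \left(- \frac{1}{3608492}\right) = \frac{3852638}{42912 - \frac{1}{1606} \cdot 783} - - \frac{1}{5394930091980} = \frac{3852638}{42912 - \frac{783}{1606}} + \frac{1}{5394930091980} = \frac{3852638}{\frac{68915889}{1606}} + \frac{1}{5394930091980} = 3852638 \cdot \frac{1606}{68915889} + \frac{1}{5394930091980} = \frac{269014636}{2996343} + \frac{1}{5394930091980} = \frac{483771718313149738541}{5388353672197876380}$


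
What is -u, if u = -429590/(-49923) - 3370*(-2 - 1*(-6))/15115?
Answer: -1164058162/150917229 ≈ -7.7132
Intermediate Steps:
u = 1164058162/150917229 (u = -429590*(-1/49923) - 3370*(-2 + 6)*(1/15115) = 429590/49923 - 3370*4*(1/15115) = 429590/49923 - 13480*1/15115 = 429590/49923 - 2696/3023 = 1164058162/150917229 ≈ 7.7132)
-u = -1*1164058162/150917229 = -1164058162/150917229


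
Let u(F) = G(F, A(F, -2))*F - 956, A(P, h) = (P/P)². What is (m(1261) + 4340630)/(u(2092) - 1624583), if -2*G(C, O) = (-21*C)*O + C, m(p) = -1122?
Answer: 4339508/42139101 ≈ 0.10298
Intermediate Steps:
A(P, h) = 1 (A(P, h) = 1² = 1)
G(C, O) = -C/2 + 21*C*O/2 (G(C, O) = -((-21*C)*O + C)/2 = -(-21*C*O + C)/2 = -(C - 21*C*O)/2 = -C/2 + 21*C*O/2)
u(F) = -956 + 10*F² (u(F) = (F*(-1 + 21*1)/2)*F - 956 = (F*(-1 + 21)/2)*F - 956 = ((½)*F*20)*F - 956 = (10*F)*F - 956 = 10*F² - 956 = -956 + 10*F²)
(m(1261) + 4340630)/(u(2092) - 1624583) = (-1122 + 4340630)/((-956 + 10*2092²) - 1624583) = 4339508/((-956 + 10*4376464) - 1624583) = 4339508/((-956 + 43764640) - 1624583) = 4339508/(43763684 - 1624583) = 4339508/42139101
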